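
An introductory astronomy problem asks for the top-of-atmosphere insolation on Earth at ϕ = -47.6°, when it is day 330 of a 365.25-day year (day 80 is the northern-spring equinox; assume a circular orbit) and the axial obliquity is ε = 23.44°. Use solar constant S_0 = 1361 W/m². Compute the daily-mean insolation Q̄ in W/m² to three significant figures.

Q̄ ≈ 481 W/m²

Solar longitude: L_s = 360° × (330 − 80)/365.25 = 246.407°.
sin δ = sin 23.44° × sin 246.407° = -0.36454, so δ = -21.379°.
cos h₀ = −tan(-47.6°) tan(-21.379°) = -0.4287, h₀ = 2.0139 rad.
Bracket: h₀ sin ϕ sin δ + cos ϕ cos δ sin h₀ = 2.0139×-0.73846×-0.36454 + 0.67430×0.93119×0.90344 = 0.542138 + 0.567271 = 1.109409.
Q̄ = (S_0/π) × [bracket] = (1361/π) × 1.109409 = 480.6 W/m².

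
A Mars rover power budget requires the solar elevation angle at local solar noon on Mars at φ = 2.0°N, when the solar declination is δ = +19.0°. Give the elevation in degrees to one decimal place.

At local noon the hour angle is zero, so the zenith angle equals |φ − δ| = |+2.0° − (+19.000°)| = 17.000°.
Elevation = 90° − 17.000° = 73.0°.

73.0°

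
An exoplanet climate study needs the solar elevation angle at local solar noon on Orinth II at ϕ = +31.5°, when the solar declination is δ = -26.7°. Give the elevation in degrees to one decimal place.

At local noon the hour angle is zero, so the zenith angle equals |ϕ − δ| = |+31.5° − (-26.700°)| = 58.200°.
Elevation = 90° − 58.200° = 31.8°.

31.8°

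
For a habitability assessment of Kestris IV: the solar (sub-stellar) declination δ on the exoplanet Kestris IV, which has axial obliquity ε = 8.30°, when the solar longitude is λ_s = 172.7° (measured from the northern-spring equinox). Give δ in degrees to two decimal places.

δ = +1.05°

sin δ = sin ε · sin λ_s = sin 8.30° × sin 172.7° = 0.018343.
δ = arcsin(0.018343) = +1.05°.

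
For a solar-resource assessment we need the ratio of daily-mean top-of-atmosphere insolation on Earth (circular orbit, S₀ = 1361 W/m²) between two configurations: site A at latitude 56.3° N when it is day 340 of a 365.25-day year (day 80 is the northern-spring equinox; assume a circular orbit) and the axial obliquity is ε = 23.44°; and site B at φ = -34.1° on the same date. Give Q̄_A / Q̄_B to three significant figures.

Q̄_A / Q̄_B ≈ 0.0983

— Configuration A (φ=+56.3°):
Solar longitude: λ_s = 360° × (340 − 80)/365.25 = 256.263°.
sin δ = sin 23.44° × sin 256.263° = -0.38641, so δ = -22.731°.
cos H₀ = −tan(+56.3°) tan(-22.731°) = 0.6282, H₀ = 0.8916 rad.
Bracket: H₀ sin φ sin δ + cos φ cos δ sin H₀ = 0.8916×0.83195×-0.38641 + 0.55484×0.92233×0.77806 = -0.286626 + 0.398169 = 0.111543.
Q̄ = (S₀/π) × [bracket] = (1361/π) × 0.111543 = 48.323 W/m².
— Configuration B (φ=-34.1°):
cos H₀ = −tan(-34.1°) tan(-22.731°) = -0.2837, H₀ = 1.8584 rad.
Bracket: H₀ sin φ sin δ + cos φ cos δ sin H₀ = 1.8584×-0.56064×-0.38641 + 0.82806×0.92233×0.95893 = 0.402598 + 0.732378 = 1.134976.
Q̄ = (S₀/π) × [bracket] = (1361/π) × 1.134976 = 491.69 W/m².
Ratio Q̄_A / Q̄_B = 48.323 / 491.69 = 0.09828.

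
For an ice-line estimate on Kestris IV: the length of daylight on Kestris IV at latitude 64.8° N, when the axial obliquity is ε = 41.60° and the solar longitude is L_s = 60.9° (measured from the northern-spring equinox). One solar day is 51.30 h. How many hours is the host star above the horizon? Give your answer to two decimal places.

51.30 h

Solar declination: sin δ = sin ε · sin L_s = sin 41.60° × sin 60.9° = 0.58012, so δ = +35.459°.
Sunrise equation: cos h₀ = −tan ϕ · tan δ = -1.5135 ≤ −1, so the host star never sets (polar day) and h₀ = π.
Daylight = 2h₀/(2π) × 51.30 h = (3.1416/π) × 51.30 = 51.30 h.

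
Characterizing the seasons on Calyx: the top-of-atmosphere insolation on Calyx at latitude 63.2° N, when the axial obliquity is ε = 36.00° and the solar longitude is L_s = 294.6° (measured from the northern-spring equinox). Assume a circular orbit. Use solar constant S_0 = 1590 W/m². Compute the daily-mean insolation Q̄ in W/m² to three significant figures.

Q̄ ≈ 0.00 W/m²

Solar declination: sin δ = sin ε · sin L_s = sin 36.00° × sin 294.6° = -0.53444, so δ = -32.306°.
cos h₀ = −tan(+63.2°) tan(-32.306°) = 1.2518 ≥ 1 ⇒ polar night, h₀ = 0 and Q̄ = 0.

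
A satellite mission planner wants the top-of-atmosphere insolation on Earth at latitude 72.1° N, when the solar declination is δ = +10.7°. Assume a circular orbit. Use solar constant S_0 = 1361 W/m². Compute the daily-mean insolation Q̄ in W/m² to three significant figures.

cos h₀ = −tan(+72.1°) tan(+10.700°) = -0.5850, h₀ = 2.1957 rad.
Bracket: h₀ sin ϕ sin δ + cos ϕ cos δ sin h₀ = 2.1957×0.95159×0.18567 + 0.30736×0.98261×0.81103 = 0.387940 + 0.244943 = 0.632883.
Q̄ = (S_0/π) × [bracket] = (1361/π) × 0.632883 = 274.2 W/m².

Q̄ ≈ 274 W/m²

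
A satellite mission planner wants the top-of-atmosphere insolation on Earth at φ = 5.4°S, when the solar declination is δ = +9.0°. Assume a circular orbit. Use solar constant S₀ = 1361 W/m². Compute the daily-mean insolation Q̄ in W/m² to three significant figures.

Q̄ ≈ 416 W/m²

cos H₀ = −tan(-5.4°) tan(+9.000°) = 0.0150, H₀ = 1.5558 rad.
Bracket: H₀ sin φ sin δ + cos φ cos δ sin H₀ = 1.5558×-0.09411×0.15643 + 0.99556×0.98769×0.99989 = -0.022904 + 0.983196 = 0.960292.
Q̄ = (S₀/π) × [bracket] = (1361/π) × 0.960292 = 416.0 W/m².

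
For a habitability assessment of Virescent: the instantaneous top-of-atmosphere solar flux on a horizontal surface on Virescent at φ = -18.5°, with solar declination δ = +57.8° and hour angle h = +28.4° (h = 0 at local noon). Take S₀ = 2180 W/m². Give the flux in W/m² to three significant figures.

384 W/m²

cos θ_z = sin φ sin δ + cos φ cos δ cos h = -0.268501 + 0.444521 = 0.176020.
Flux = S₀ · cos θ_z = 2180 × 0.176020 = 383.7 W/m².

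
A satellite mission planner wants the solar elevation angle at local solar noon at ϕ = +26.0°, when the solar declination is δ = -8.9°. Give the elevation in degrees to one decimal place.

At local noon the hour angle is zero, so the zenith angle equals |ϕ − δ| = |+26.0° − (-8.900°)| = 34.900°.
Elevation = 90° − 34.900° = 55.1°.

55.1°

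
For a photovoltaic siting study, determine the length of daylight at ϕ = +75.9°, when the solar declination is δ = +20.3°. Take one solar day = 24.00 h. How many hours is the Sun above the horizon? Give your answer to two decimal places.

Sunrise equation: cos h₀ = −tan ϕ · tan δ = -1.4727 ≤ −1, so the Sun never sets (polar day) and h₀ = π.
Daylight = 2h₀/(2π) × 24.00 h = (3.1416/π) × 24.00 = 24.00 h.

24.00 h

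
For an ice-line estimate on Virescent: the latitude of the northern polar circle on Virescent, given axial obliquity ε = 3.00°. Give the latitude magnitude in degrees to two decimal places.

The polar circle is the lowest latitude that experiences at least one full rotation of continuous daylight at the northern-summer solstice; it lies at |ϕ| = 90° − ε = 90° − 3.00° = 87.00°.

87.00°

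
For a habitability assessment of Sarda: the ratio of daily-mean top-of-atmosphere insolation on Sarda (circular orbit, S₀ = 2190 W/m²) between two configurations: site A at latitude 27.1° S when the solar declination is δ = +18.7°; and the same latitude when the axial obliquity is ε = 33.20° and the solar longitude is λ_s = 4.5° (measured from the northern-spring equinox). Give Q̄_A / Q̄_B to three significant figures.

— Configuration A (φ=-27.1°):
cos H₀ = −tan(-27.1°) tan(+18.700°) = 0.1732, H₀ = 1.3967 rad.
Bracket: H₀ sin φ sin δ + cos φ cos δ sin H₀ = 1.3967×-0.45554×0.32061 + 0.89021×0.94721×0.98488 = -0.203989 + 0.830466 = 0.626477.
Q̄ = (S₀/π) × [bracket] = (2190/π) × 0.626477 = 436.72 W/m².
— Configuration B (φ=-27.1°):
Solar declination: sin δ = sin ε · sin λ_s = sin 33.20° × sin 4.5° = 0.04296, so δ = +2.462°.
cos H₀ = −tan(-27.1°) tan(+2.462°) = 0.0220, H₀ = 1.5488 rad.
Bracket: H₀ sin φ sin δ + cos φ cos δ sin H₀ = 1.5488×-0.45554×0.04296 + 0.89021×0.99908×0.99976 = -0.030310 + 0.889178 = 0.858868.
Q̄ = (S₀/π) × [bracket] = (2190/π) × 0.858868 = 598.72 W/m².
Ratio Q̄_A / Q̄_B = 436.72 / 598.72 = 0.7294.

Q̄_A / Q̄_B ≈ 0.729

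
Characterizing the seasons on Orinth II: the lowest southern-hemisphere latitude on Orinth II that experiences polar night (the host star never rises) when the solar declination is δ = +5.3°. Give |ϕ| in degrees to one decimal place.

Polar night requires cos h₀ = −tan ϕ tan δ ≥ 1, i.e. tan ϕ tan δ ≤ −1.
The boundary is |tan ϕ| · |tan δ| = 1, so |ϕ| = 90° − |δ| = 90° − 5.3° = 84.7° in the southern hemisphere.

|ϕ| = 84.7°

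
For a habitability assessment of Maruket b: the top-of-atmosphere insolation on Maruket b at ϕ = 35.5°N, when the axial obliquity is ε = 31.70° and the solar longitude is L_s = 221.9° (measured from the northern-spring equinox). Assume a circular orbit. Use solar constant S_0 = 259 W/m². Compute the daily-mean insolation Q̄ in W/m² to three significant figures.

Solar declination: sin δ = sin ε · sin L_s = sin 31.70° × sin 221.9° = -0.35093, so δ = -20.544°.
cos h₀ = −tan(+35.5°) tan(-20.544°) = 0.2673, h₀ = 1.3002 rad.
Bracket: h₀ sin ϕ sin δ + cos ϕ cos δ sin h₀ = 1.3002×0.58070×-0.35093 + 0.81412×0.93640×0.96361 = -0.264961 + 0.734600 = 0.469639.
Q̄ = (S_0/π) × [bracket] = (259/π) × 0.469639 = 38.72 W/m².

Q̄ ≈ 38.7 W/m²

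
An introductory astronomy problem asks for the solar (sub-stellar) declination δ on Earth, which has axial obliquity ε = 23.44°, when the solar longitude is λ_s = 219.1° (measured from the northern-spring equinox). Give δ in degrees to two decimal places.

sin δ = sin ε · sin λ_s = sin 23.44° × sin 219.1° = -0.250876.
δ = arcsin(-0.250876) = -14.53°.

δ = -14.53°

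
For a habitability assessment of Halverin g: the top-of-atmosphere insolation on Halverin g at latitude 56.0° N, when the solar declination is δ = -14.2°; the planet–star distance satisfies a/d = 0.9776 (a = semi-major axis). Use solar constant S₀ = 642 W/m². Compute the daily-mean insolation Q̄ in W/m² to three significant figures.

Q̄ ≈ 51.0 W/m²

cos H₀ = −tan(+56.0°) tan(-14.200°) = 0.3751, H₀ = 1.1862 rad.
Bracket: H₀ sin φ sin δ + cos φ cos δ sin H₀ = 1.1862×0.82904×-0.24531 + 0.55919×0.96945×0.92697 = -0.241240 + 0.502517 = 0.261277.
Inverse-square distance factor (a/d)² = 0.9776² = 0.955702.
Q̄ = (S₀/π) × 0.955702 × [bracket] = (642/π) × 0.955702 × 0.261277 = 51.03 W/m².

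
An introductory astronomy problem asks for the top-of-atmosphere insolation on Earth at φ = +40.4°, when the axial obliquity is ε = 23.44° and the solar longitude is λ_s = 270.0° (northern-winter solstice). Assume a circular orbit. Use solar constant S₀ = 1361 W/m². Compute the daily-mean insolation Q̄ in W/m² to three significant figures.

Q̄ ≈ 148 W/m²

Solar declination: sin δ = sin ε · sin λ_s = sin 23.44° × sin 270.0° = -0.39779, so δ = -23.440°.
cos H₀ = −tan(+40.4°) tan(-23.440°) = 0.3690, H₀ = 1.1929 rad.
Bracket: H₀ sin φ sin δ + cos φ cos δ sin H₀ = 1.1929×0.64812×-0.39779 + 0.76154×0.91748×0.92943 = -0.307548 + 0.649391 = 0.341843.
Q̄ = (S₀/π) × [bracket] = (1361/π) × 0.341843 = 148.1 W/m².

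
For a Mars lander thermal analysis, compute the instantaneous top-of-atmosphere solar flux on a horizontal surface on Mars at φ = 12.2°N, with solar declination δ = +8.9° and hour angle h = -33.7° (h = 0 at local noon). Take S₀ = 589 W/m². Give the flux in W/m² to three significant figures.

cos θ_z = sin φ sin δ + cos φ cos δ cos h = 0.032694 + 0.803375 = 0.836069.
Flux = S₀ · cos θ_z = 589 × 0.836069 = 492.4 W/m².

492 W/m²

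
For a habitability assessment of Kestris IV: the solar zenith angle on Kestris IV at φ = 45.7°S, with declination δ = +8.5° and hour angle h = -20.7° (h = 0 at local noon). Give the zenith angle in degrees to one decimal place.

θ_z = 57.3°

cos θ_z = sin φ sin δ + cos φ cos δ cos h = -0.105786 + 0.646152 = 0.540366.
θ_z = arccos(0.540366) = 57.3°.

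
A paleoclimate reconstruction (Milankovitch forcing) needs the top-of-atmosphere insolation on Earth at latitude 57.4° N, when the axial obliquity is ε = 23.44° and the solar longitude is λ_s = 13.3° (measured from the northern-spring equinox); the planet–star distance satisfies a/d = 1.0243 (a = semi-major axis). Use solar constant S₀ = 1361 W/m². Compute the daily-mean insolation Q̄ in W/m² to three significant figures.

Solar declination: sin δ = sin ε · sin λ_s = sin 23.44° × sin 13.3° = 0.09151, so δ = +5.251°.
cos H₀ = −tan(+57.4°) tan(+5.251°) = -0.1437, H₀ = 1.7150 rad.
Bracket: H₀ sin φ sin δ + cos φ cos δ sin H₀ = 1.7150×0.84245×0.09151 + 0.53877×0.99580×0.98962 = 0.132214 + 0.530938 = 0.663152.
Inverse-square distance factor (a/d)² = 1.0243² = 1.049190.
Q̄ = (S₀/π) × 1.049190 × [bracket] = (1361/π) × 1.049190 × 0.663152 = 301.4 W/m².

Q̄ ≈ 301 W/m²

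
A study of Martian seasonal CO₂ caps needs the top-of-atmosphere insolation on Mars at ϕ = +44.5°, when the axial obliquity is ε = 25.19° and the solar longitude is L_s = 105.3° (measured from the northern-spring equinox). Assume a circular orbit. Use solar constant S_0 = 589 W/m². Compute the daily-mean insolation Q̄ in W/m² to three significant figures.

Q̄ ≈ 219 W/m²

Solar declination: sin δ = sin ε · sin L_s = sin 25.19° × sin 105.3° = 0.41054, so δ = +24.239°.
cos h₀ = −tan(+44.5°) tan(+24.239°) = -0.4424, h₀ = 2.0291 rad.
Bracket: h₀ sin ϕ sin δ + cos ϕ cos δ sin h₀ = 2.0291×0.70091×0.41054 + 0.71325×0.91184×0.89680 = 0.583877 + 0.583252 = 1.167129.
Q̄ = (S_0/π) × [bracket] = (589/π) × 1.167129 = 218.8 W/m².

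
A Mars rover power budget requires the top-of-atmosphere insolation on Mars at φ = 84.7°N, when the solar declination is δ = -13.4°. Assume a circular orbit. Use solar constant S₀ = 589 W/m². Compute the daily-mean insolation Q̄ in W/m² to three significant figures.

Q̄ ≈ 0.00 W/m²

cos H₀ = −tan(+84.7°) tan(-13.400°) = 2.5681 ≥ 1 ⇒ polar night, H₀ = 0 and Q̄ = 0.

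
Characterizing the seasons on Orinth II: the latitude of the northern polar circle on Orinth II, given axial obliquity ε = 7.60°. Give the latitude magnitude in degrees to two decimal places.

82.40°

The polar circle is the lowest latitude that experiences at least one full rotation of continuous daylight at the northern-summer solstice; it lies at |φ| = 90° − ε = 90° − 7.60° = 82.40°.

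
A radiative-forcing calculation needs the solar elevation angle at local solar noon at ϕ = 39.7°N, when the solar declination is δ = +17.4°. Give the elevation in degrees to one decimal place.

At local noon the hour angle is zero, so the zenith angle equals |ϕ − δ| = |+39.7° − (+17.400°)| = 22.300°.
Elevation = 90° − 22.300° = 67.7°.

67.7°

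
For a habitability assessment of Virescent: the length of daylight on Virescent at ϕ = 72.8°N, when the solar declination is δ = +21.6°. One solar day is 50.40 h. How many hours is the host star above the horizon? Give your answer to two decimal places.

50.40 h

Sunrise equation: cos h₀ = −tan ϕ · tan δ = -1.2790 ≤ −1, so the host star never sets (polar day) and h₀ = π.
Daylight = 2h₀/(2π) × 50.40 h = (3.1416/π) × 50.40 = 50.40 h.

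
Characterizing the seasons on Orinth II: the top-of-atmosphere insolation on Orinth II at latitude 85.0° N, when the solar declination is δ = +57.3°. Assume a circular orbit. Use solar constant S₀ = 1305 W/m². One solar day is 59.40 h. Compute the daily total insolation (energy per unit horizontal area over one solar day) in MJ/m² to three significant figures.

cos H₀ = −tan(+85.0°) tan(+57.300°) = -17.8041 ≤ −1 ⇒ polar day, H₀ = π.
Bracket: H₀ sin φ sin δ + cos φ cos δ sin H₀ = 3.1416×0.99619×0.84151 + 0.08716×0.54024×0.00000 = 2.633615 + 0.000000 = 2.633615.
Q̄ = (S₀/π) × [bracket] = (1305/π) × 2.633615 = 1094.0 W/m².
Daily total = Q̄ × 59.40 h × 3600 s/h = 1094.0 × 59.40 × 3600 / 10⁶ = 233.9 MJ/m².

234 MJ/m²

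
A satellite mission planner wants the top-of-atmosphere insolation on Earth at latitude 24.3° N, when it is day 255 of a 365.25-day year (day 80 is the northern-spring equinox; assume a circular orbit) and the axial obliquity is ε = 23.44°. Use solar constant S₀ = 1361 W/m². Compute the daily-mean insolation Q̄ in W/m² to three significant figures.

Q̄ ≈ 409 W/m²

Solar longitude: λ_s = 360° × (255 − 80)/365.25 = 172.485°.
sin δ = sin 23.44° × sin 172.485° = 0.05203, so δ = +2.982°.
cos H₀ = −tan(+24.3°) tan(+2.982°) = -0.0235, H₀ = 1.5943 rad.
Bracket: H₀ sin φ sin δ + cos φ cos δ sin H₀ = 1.5943×0.41151×0.05203 + 0.91140×0.99865×0.99972 = 0.034135 + 0.909915 = 0.944050.
Q̄ = (S₀/π) × [bracket] = (1361/π) × 0.944050 = 409.0 W/m².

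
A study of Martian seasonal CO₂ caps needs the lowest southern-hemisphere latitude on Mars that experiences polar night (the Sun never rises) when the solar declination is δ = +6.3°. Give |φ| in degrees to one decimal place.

|φ| = 83.7°

Polar night requires cos H₀ = −tan φ tan δ ≥ 1, i.e. tan φ tan δ ≤ −1.
The boundary is |tan φ| · |tan δ| = 1, so |φ| = 90° − |δ| = 90° − 6.3° = 83.7° in the southern hemisphere.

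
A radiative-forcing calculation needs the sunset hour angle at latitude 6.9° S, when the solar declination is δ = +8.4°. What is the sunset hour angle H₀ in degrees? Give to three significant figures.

H₀ = 89.0°

cos H₀ = −tan φ · tan δ = −tan(-6.9°) × tan(+8.400°) = 0.0179, so H₀ = 1.5529 rad = 88.98°.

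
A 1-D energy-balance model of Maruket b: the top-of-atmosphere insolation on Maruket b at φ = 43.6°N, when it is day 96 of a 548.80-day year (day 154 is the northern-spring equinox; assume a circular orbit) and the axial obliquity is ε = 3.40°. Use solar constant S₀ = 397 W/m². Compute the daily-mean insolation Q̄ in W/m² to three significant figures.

Q̄ ≈ 86.5 W/m²

Solar longitude: λ_s = 360° × (96 − 154)/548.80 = -38.047°, i.e. -38.047° + 360° = 321.953°.
sin δ = sin 3.40° × sin 321.953° = -0.03655, so δ = -2.095°.
cos H₀ = −tan(+43.6°) tan(-2.095°) = 0.0348, H₀ = 1.5360 rad.
Bracket: H₀ sin φ sin δ + cos φ cos δ sin H₀ = 1.5360×0.68962×-0.03655 + 0.72417×0.99933×0.99939 = -0.038716 + 0.723243 = 0.684527.
Q̄ = (S₀/π) × [bracket] = (397/π) × 0.684527 = 86.50 W/m².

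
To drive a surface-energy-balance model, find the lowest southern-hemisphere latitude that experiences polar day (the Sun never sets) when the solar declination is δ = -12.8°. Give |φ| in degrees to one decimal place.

|φ| = 77.2°

Polar day requires cos H₀ = −tan φ tan δ ≤ −1, i.e. tan φ tan δ ≥ 1.
The boundary is |tan φ| · |tan δ| = 1, so |φ| = 90° − |δ| = 90° − 12.8° = 77.2° in the southern hemisphere.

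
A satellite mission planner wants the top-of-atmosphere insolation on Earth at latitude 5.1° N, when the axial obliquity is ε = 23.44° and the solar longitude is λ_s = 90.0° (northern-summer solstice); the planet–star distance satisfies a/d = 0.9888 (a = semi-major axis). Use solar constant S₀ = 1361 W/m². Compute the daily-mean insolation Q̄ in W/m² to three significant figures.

Solar declination: sin δ = sin ε · sin λ_s = sin 23.44° × sin 90.0° = 0.39779, so δ = +23.440°.
cos H₀ = −tan(+5.1°) tan(+23.440°) = -0.0387, H₀ = 1.6095 rad.
Bracket: H₀ sin φ sin δ + cos φ cos δ sin H₀ = 1.6095×0.08889×0.39779 + 0.99604×0.91748×0.99925 = 0.056911 + 0.913161 = 0.970072.
Inverse-square distance factor (a/d)² = 0.9888² = 0.977725.
Q̄ = (S₀/π) × 0.977725 × [bracket] = (1361/π) × 0.977725 × 0.970072 = 410.9 W/m².

Q̄ ≈ 411 W/m²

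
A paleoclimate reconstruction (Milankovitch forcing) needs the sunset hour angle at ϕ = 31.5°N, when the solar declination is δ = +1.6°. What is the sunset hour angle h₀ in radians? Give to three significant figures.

cos h₀ = −tan ϕ · tan δ = −tan(+31.5°) × tan(+1.600°) = -0.0171, so h₀ = 1.5879 rad = 90.98°.

h₀ = 1.59 rad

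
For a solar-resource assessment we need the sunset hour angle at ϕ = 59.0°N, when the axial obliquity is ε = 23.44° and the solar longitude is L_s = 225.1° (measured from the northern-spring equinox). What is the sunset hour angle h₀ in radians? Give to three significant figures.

h₀ = 1.06 rad

Solar declination: sin δ = sin ε · sin L_s = sin 23.44° × sin 225.1° = -0.28177, so δ = -16.366°.
cos h₀ = −tan ϕ · tan δ = −tan(+59.0°) × tan(-16.366°) = 0.4887, so h₀ = 1.0601 rad = 60.74°.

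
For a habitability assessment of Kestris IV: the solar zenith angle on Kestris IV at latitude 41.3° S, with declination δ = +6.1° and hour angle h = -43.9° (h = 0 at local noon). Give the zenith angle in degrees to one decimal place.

θ_z = 62.1°

cos θ_z = sin ϕ sin δ + cos ϕ cos δ cos h = -0.070134 + 0.538259 = 0.468125.
θ_z = arccos(0.468125) = 62.1°.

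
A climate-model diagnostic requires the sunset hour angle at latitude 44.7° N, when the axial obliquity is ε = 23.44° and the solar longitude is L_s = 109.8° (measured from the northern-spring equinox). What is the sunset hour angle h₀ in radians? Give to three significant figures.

h₀ = 1.98 rad

Solar declination: sin δ = sin ε · sin L_s = sin 23.44° × sin 109.8° = 0.37427, so δ = +21.979°.
cos h₀ = −tan ϕ · tan δ = −tan(+44.7°) × tan(+21.979°) = -0.3994, so h₀ = 1.9817 rad = 113.54°.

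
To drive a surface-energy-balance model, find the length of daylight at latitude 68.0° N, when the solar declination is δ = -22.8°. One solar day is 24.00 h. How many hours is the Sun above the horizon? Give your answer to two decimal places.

0.00 h

cos h₀ = −tan ϕ · tan δ = 1.0404 ≥ 1, so the Sun never rises (polar night) and h₀ = 0.
Daylight = 2h₀/(2π) × 24.00 h = (0.0000/π) × 24.00 = 0.00 h.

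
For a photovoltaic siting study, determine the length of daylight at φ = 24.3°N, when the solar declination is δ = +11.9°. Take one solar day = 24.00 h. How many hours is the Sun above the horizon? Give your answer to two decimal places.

cos H₀ = −tan φ · tan δ = −tan(+24.3°) × tan(+11.900°) = -0.0951, so H₀ = 1.6661 rad = 95.46°.
Daylight = 2H₀/(2π) × 24.00 h = (1.6661/π) × 24.00 = 12.73 h.

12.73 h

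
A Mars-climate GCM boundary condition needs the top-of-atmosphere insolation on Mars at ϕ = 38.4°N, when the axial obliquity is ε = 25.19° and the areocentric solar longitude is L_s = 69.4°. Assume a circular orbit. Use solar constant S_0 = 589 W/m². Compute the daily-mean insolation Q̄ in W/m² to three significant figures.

Q̄ ≈ 216 W/m²

sin δ = sin 25.19° × sin 69.4° = 0.39841, so δ = +23.479°.
cos h₀ = −tan(+38.4°) tan(+23.479°) = -0.3443, h₀ = 1.9223 rad.
Bracket: h₀ sin ϕ sin δ + cos ϕ cos δ sin h₀ = 1.9223×0.62115×0.39841 + 0.78369×0.91721×0.93887 = 0.475716 + 0.674868 = 1.150584.
Q̄ = (S_0/π) × [bracket] = (589/π) × 1.150584 = 215.7 W/m².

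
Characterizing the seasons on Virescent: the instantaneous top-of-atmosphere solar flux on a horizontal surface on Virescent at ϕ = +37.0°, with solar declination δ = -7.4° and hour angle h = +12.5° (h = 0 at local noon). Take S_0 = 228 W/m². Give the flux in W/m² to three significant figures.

cos θ_z = sin ϕ sin δ + cos ϕ cos δ cos h = -0.077511 + 0.773211 = 0.695700.
Flux = S_0 · cos θ_z = 228 × 0.695700 = 158.6 W/m².

159 W/m²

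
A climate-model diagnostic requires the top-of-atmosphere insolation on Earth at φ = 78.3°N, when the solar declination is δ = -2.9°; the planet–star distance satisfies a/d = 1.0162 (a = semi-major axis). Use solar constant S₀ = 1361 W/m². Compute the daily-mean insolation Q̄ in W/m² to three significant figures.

cos H₀ = −tan(+78.3°) tan(-2.900°) = 0.2446, H₀ = 1.3237 rad.
Bracket: H₀ sin φ sin δ + cos φ cos δ sin H₀ = 1.3237×0.97922×-0.05059 + 0.20279×0.99872×0.96962 = -0.065574 + 0.196378 = 0.130804.
Inverse-square distance factor (a/d)² = 1.0162² = 1.032662.
Q̄ = (S₀/π) × 1.032662 × [bracket] = (1361/π) × 1.032662 × 0.130804 = 58.52 W/m².

Q̄ ≈ 58.5 W/m²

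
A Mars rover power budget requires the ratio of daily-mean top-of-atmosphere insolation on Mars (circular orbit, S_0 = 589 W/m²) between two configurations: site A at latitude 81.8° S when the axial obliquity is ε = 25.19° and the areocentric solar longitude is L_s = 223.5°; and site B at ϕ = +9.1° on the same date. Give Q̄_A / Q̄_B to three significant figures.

— Configuration A (ϕ=-81.8°):
sin δ = sin 25.19° × sin 223.5° = -0.29298, so δ = -17.036°.
cos h₀ = −tan(-81.8°) tan(-17.036°) = -2.1264 ≤ −1 ⇒ polar day, h₀ = π.
Bracket: h₀ sin ϕ sin δ + cos ϕ cos δ sin h₀ = 3.1416×-0.98978×-0.29298 + 0.14263×0.95612×0.00000 = 0.911019 + 0.000000 = 0.911019.
Q̄ = (S_0/π) × [bracket] = (589/π) × 0.911019 = 170.80 W/m².
— Configuration B (ϕ=+9.1°):
cos h₀ = −tan(+9.1°) tan(-17.036°) = 0.0491, h₀ = 1.5217 rad.
Bracket: h₀ sin ϕ sin δ + cos ϕ cos δ sin h₀ = 1.5217×0.15816×-0.29298 + 0.98741×0.95612×0.99879 = -0.070512 + 0.942940 = 0.872428.
Q̄ = (S_0/π) × [bracket] = (589/π) × 0.872428 = 163.57 W/m².
Ratio Q̄_A / Q̄_B = 170.80 / 163.57 = 1.044.

Q̄_A / Q̄_B ≈ 1.04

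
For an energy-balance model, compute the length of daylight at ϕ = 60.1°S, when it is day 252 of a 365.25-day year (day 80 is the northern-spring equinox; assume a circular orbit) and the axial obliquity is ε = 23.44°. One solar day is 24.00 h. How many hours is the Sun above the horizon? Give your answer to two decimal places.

Solar longitude: L_s = 360° × (252 − 80)/365.25 = 169.528°.
sin δ = sin 23.44° × sin 169.528° = 0.07230, so δ = +4.146°.
cos h₀ = −tan ϕ · tan δ = −tan(-60.1°) × tan(+4.146°) = 0.1261, so h₀ = 1.4444 rad = 82.76°.
Daylight = 2h₀/(2π) × 24.00 h = (1.4444/π) × 24.00 = 11.03 h.

11.03 h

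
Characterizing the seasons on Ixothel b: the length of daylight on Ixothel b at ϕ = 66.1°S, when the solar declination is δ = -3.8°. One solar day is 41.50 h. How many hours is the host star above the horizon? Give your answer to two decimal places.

22.74 h

cos h₀ = −tan ϕ · tan δ = −tan(-66.1°) × tan(-3.800°) = -0.1499, so h₀ = 1.7212 rad = 98.62°.
Daylight = 2h₀/(2π) × 41.50 h = (1.7212/π) × 41.50 = 22.74 h.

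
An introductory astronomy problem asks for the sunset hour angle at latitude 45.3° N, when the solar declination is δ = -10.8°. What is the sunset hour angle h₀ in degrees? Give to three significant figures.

h₀ = 78.9°

cos h₀ = −tan ϕ · tan δ = −tan(+45.3°) × tan(-10.800°) = 0.1928, so h₀ = 1.3768 rad = 78.89°.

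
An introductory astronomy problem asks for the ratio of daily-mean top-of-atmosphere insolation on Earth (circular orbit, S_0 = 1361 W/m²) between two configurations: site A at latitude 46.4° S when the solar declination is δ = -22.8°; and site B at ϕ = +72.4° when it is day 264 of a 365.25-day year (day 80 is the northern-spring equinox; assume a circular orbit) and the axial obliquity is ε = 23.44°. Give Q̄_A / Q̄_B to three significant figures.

Q̄_A / Q̄_B ≈ 3.95

— Configuration A (ϕ=-46.4°):
cos h₀ = −tan(-46.4°) tan(-22.800°) = -0.4414, h₀ = 2.0280 rad.
Bracket: h₀ sin ϕ sin δ + cos ϕ cos δ sin h₀ = 2.0280×-0.72417×-0.38752 + 0.68962×0.92186×0.89730 = 0.569118 + 0.570443 = 1.139561.
Q̄ = (S_0/π) × [bracket] = (1361/π) × 1.139561 = 493.68 W/m².
— Configuration B (ϕ=+72.4°):
Solar longitude: L_s = 360° × (264 − 80)/365.25 = 181.355°.
sin δ = sin 23.44° × sin 181.355° = -0.00941, so δ = -0.539°.
cos h₀ = −tan(+72.4°) tan(-0.539°) = 0.0297, h₀ = 1.5411 rad.
Bracket: h₀ sin ϕ sin δ + cos ϕ cos δ sin h₀ = 1.5411×0.95319×-0.00941 + 0.30237×0.99996×0.99956 = -0.013823 + 0.302225 = 0.288402.
Q̄ = (S_0/π) × [bracket] = (1361/π) × 0.288402 = 124.94 W/m².
Ratio Q̄_A / Q̄_B = 493.68 / 124.94 = 3.951.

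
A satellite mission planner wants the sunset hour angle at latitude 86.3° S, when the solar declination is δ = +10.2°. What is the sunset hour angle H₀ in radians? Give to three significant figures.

cos H₀ = −tan φ · tan δ = 2.7824 ≥ 1, so the Sun never rises (polar night) and H₀ = 0.

H₀ = 0.00 rad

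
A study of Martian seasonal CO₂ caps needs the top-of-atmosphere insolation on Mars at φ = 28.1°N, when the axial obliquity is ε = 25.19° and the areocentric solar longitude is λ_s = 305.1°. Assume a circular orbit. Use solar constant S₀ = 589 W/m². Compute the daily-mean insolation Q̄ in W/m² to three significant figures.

Q̄ ≈ 110 W/m²

sin δ = sin 25.19° × sin 305.1° = -0.34822, so δ = -20.379°.
cos H₀ = −tan(+28.1°) tan(-20.379°) = 0.1983, H₀ = 1.3711 rad.
Bracket: H₀ sin φ sin δ + cos φ cos δ sin H₀ = 1.3711×0.47101×-0.34822 + 0.88213×0.93741×0.98013 = -0.224881 + 0.810487 = 0.585606.
Q̄ = (S₀/π) × [bracket] = (589/π) × 0.585606 = 109.8 W/m².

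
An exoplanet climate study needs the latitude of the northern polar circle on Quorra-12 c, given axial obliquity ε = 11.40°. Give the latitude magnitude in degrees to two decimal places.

78.60°

The polar circle is the lowest latitude that experiences at least one full rotation of continuous daylight at the northern-summer solstice; it lies at |ϕ| = 90° − ε = 90° − 11.40° = 78.60°.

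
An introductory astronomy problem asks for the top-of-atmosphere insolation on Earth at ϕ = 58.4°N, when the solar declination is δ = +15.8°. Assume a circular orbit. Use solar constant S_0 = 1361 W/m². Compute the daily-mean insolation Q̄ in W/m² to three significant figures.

cos h₀ = −tan(+58.4°) tan(+15.800°) = -0.4600, h₀ = 2.0488 rad.
Bracket: h₀ sin ϕ sin δ + cos ϕ cos δ sin h₀ = 2.0488×0.85173×0.27228 + 0.52399×0.96222×0.88794 = 0.475135 + 0.447694 = 0.922829.
Q̄ = (S_0/π) × [bracket] = (1361/π) × 0.922829 = 399.8 W/m².

Q̄ ≈ 400 W/m²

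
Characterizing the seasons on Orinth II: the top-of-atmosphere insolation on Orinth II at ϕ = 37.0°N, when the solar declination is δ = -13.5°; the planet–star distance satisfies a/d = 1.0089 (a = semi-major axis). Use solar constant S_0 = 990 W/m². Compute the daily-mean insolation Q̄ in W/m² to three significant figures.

Q̄ ≈ 182 W/m²

cos h₀ = −tan(+37.0°) tan(-13.500°) = 0.1809, h₀ = 1.3889 rad.
Bracket: h₀ sin ϕ sin δ + cos ϕ cos δ sin h₀ = 1.3889×0.60182×-0.23345 + 0.79864×0.97237×0.98350 = -0.195133 + 0.763760 = 0.568627.
Inverse-square distance factor (a/d)² = 1.0089² = 1.017879.
Q̄ = (S_0/π) × 1.017879 × [bracket] = (990/π) × 1.017879 × 0.568627 = 182.4 W/m².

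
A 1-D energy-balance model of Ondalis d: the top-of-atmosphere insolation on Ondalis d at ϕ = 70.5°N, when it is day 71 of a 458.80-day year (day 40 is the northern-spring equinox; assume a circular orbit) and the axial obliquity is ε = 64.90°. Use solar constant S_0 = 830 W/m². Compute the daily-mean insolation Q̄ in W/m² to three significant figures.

Solar longitude: L_s = 360° × (71 − 40)/458.80 = 24.324°.
sin δ = sin 64.90° × sin 24.324° = 0.37300, so δ = +21.901°.
cos h₀ = −tan(+70.5°) tan(+21.901°) = -1.1353 ≤ −1 ⇒ polar day, h₀ = π.
Bracket: h₀ sin ϕ sin δ + cos ϕ cos δ sin h₀ = 3.1416×0.94264×0.37300 + 0.33381×0.92783×0.00000 = 1.104601 + 0.000000 = 1.104601.
Q̄ = (S_0/π) × [bracket] = (830/π) × 1.104601 = 291.8 W/m².

Q̄ ≈ 292 W/m²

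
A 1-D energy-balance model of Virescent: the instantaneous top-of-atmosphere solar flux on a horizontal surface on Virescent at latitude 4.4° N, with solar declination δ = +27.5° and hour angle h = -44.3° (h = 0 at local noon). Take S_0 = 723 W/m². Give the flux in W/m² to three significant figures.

cos θ_z = sin ϕ sin δ + cos ϕ cos δ cos h = 0.035425 + 0.632956 = 0.668381.
Flux = S_0 · cos θ_z = 723 × 0.668381 = 483.2 W/m².

483 W/m²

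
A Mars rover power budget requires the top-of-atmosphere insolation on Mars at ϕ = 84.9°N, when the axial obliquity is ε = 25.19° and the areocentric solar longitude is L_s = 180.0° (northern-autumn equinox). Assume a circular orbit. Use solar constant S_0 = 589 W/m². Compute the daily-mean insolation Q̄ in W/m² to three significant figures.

Q̄ ≈ 16.7 W/m²

sin δ = sin 25.19° × sin 180.0° = 0.00000, so δ = +0.000°.
cos h₀ = −tan(+84.9°) tan(+0.000°) = -0.0000, h₀ = 1.5708 rad.
Bracket: h₀ sin ϕ sin δ + cos ϕ cos δ sin h₀ = 1.5708×0.99604×0.00000 + 0.08889×1.00000×1.00000 = 0.000000 + 0.088890 = 0.088890.
Q̄ = (S_0/π) × [bracket] = (589/π) × 0.088890 = 16.67 W/m².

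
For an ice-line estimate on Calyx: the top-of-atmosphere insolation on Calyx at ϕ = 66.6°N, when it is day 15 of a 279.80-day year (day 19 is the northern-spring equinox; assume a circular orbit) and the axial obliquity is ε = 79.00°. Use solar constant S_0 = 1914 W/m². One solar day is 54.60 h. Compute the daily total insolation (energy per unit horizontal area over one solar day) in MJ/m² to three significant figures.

Solar longitude: L_s = 360° × (15 − 19)/279.80 = -5.147°, i.e. -5.147° + 360° = 354.853°.
sin δ = sin 79.00° × sin 354.853° = -0.08806, so δ = -5.052°.
cos h₀ = −tan(+66.6°) tan(-5.052°) = 0.2043, h₀ = 1.3651 rad.
Bracket: h₀ sin ϕ sin δ + cos ϕ cos δ sin h₀ = 1.3651×0.91775×-0.08806 + 0.39715×0.99612×0.97891 = -0.110323 + 0.387266 = 0.276943.
Q̄ = (S_0/π) × [bracket] = (1914/π) × 0.276943 = 168.73 W/m².
Daily total = Q̄ × 54.60 h × 3600 s/h = 168.73 × 54.60 × 3600 / 10⁶ = 33.17 MJ/m².

33.2 MJ/m²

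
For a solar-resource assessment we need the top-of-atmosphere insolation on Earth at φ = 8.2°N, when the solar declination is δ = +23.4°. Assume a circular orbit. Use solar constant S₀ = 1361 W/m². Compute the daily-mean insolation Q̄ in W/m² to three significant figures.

cos H₀ = −tan(+8.2°) tan(+23.400°) = -0.0624, H₀ = 1.6332 rad.
Bracket: H₀ sin φ sin δ + cos φ cos δ sin H₀ = 1.6332×0.14263×0.39715 + 0.98978×0.91775×0.99805 = 0.092513 + 0.906599 = 0.999112.
Q̄ = (S₀/π) × [bracket] = (1361/π) × 0.999112 = 432.8 W/m².

Q̄ ≈ 433 W/m²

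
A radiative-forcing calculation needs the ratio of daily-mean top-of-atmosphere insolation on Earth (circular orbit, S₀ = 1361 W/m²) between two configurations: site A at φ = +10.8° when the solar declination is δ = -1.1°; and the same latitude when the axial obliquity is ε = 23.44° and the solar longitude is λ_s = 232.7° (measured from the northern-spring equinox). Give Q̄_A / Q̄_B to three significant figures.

— Configuration A (φ=+10.8°):
cos H₀ = −tan(+10.8°) tan(-1.100°) = 0.0037, H₀ = 1.5671 rad.
Bracket: H₀ sin φ sin δ + cos φ cos δ sin H₀ = 1.5671×0.18738×-0.01920 + 0.98229×0.99982×0.99999 = -0.005638 + 0.982103 = 0.976465.
Q̄ = (S₀/π) × [bracket] = (1361/π) × 0.976465 = 423.02 W/m².
— Configuration B (φ=+10.8°):
Solar declination: sin δ = sin ε · sin λ_s = sin 23.44° × sin 232.7° = -0.31643, so δ = -18.447°.
cos H₀ = −tan(+10.8°) tan(-18.447°) = 0.0636, H₀ = 1.5071 rad.
Bracket: H₀ sin φ sin δ + cos φ cos δ sin H₀ = 1.5071×0.18738×-0.31643 + 0.98229×0.94862×0.99797 = -0.089360 + 0.929928 = 0.840568.
Q̄ = (S₀/π) × [bracket] = (1361/π) × 0.840568 = 364.15 W/m².
Ratio Q̄_A / Q̄_B = 423.02 / 364.15 = 1.162.

Q̄_A / Q̄_B ≈ 1.16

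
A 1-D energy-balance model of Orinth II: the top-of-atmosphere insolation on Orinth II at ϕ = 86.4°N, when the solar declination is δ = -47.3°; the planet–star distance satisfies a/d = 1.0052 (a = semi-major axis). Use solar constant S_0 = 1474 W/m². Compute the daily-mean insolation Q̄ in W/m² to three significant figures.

cos h₀ = −tan(+86.4°) tan(-47.300°) = 17.2248 ≥ 1 ⇒ polar night, h₀ = 0 and Q̄ = 0.
Inverse-square distance factor (a/d)² = 1.0052² = 1.010427.

Q̄ ≈ 0.00 W/m²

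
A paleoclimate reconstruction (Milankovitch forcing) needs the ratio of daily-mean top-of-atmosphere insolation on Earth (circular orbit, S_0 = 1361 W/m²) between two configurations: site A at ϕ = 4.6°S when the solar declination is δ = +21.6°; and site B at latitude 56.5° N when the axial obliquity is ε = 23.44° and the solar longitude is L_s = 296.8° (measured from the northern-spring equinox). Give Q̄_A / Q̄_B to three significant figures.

Q̄_A / Q̄_B ≈ 6.36

— Configuration A (ϕ=-4.6°):
cos h₀ = −tan(-4.6°) tan(+21.600°) = 0.0319, h₀ = 1.5389 rad.
Bracket: h₀ sin ϕ sin δ + cos ϕ cos δ sin h₀ = 1.5389×-0.08020×0.36812 + 0.99678×0.92978×0.99949 = -0.045433 + 0.926313 = 0.880880.
Q̄ = (S_0/π) × [bracket] = (1361/π) × 0.880880 = 381.61 W/m².
— Configuration B (ϕ=+56.5°):
Solar declination: sin δ = sin ε · sin L_s = sin 23.44° × sin 296.8° = -0.35506, so δ = -20.797°.
cos h₀ = −tan(+56.5°) tan(-20.797°) = 0.5738, h₀ = 0.9596 rad.
Bracket: h₀ sin ϕ sin δ + cos ϕ cos δ sin h₀ = 0.9596×0.83389×-0.35506 + 0.55194×0.93484×0.81898 = -0.284119 + 0.422574 = 0.138455.
Q̄ = (S_0/π) × [bracket] = (1361/π) × 0.138455 = 59.981 W/m².
Ratio Q̄_A / Q̄_B = 381.61 / 59.981 = 6.362.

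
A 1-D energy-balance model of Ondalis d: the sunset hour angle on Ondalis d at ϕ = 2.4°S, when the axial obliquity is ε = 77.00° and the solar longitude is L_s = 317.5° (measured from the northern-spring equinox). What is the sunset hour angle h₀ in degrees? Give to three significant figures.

h₀ = 92.1°

Solar declination: sin δ = sin ε · sin L_s = sin 77.00° × sin 317.5° = -0.65827, so δ = -41.168°.
cos h₀ = −tan ϕ · tan δ = −tan(-2.4°) × tan(-41.168°) = -0.0367, so h₀ = 1.6075 rad = 92.10°.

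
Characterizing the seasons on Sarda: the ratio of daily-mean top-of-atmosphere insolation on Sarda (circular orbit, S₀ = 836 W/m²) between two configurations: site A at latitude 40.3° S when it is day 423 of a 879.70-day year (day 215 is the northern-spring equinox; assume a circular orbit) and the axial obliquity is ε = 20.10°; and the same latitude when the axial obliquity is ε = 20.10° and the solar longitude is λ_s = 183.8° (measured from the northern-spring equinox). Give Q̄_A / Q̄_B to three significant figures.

Q̄_A / Q̄_B ≈ 0.513

— Configuration A (φ=-40.3°):
Solar longitude: λ_s = 360° × (423 − 215)/879.70 = 85.120°.
sin δ = sin 20.10° × sin 85.120° = 0.34241, so δ = +20.024°.
cos H₀ = −tan(-40.3°) tan(+20.024°) = 0.3091, H₀ = 1.2566 rad.
Bracket: H₀ sin φ sin δ + cos φ cos δ sin H₀ = 1.2566×-0.64679×0.34241 + 0.76267×0.93955×0.95104 = -0.278296 + 0.681483 = 0.403187.
Q̄ = (S₀/π) × [bracket] = (836/π) × 0.403187 = 107.29 W/m².
— Configuration B (φ=-40.3°):
Solar declination: sin δ = sin ε · sin λ_s = sin 20.10° × sin 183.8° = -0.02278, so δ = -1.305°.
cos H₀ = −tan(-40.3°) tan(-1.305°) = -0.0193, H₀ = 1.5901 rad.
Bracket: H₀ sin φ sin δ + cos φ cos δ sin H₀ = 1.5901×-0.64679×-0.02278 + 0.76267×0.99974×0.99981 = 0.023428 + 0.762327 = 0.785755.
Q̄ = (S₀/π) × [bracket] = (836/π) × 0.785755 = 209.09 W/m².
Ratio Q̄_A / Q̄_B = 107.29 / 209.09 = 0.5131.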